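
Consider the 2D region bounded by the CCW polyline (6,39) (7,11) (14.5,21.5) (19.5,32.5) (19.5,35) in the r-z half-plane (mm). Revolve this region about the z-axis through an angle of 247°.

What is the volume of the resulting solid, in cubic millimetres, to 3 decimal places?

Profile (r,z), 5 vertices: (6,39) (7,11) (14.5,21.5) (19.5,32.5) (19.5,35)
edge 0: (6,39)→(7,11)  cross = 6·11 − 7·39 = -207.0000; (r_i+r_j)·cross = 13·-207.0000 = -2691.0000
edge 1: (7,11)→(14.5,21.5)  cross = 7·21.5 − 14.5·11 = -9.0000; (r_i+r_j)·cross = 21.5·-9.0000 = -193.5000
edge 2: (14.5,21.5)→(19.5,32.5)  cross = 14.5·32.5 − 19.5·21.5 = 52.0000; (r_i+r_j)·cross = 34·52.0000 = 1768.0000
edge 3: (19.5,32.5)→(19.5,35)  cross = 19.5·35 − 19.5·32.5 = 48.7500; (r_i+r_j)·cross = 39·48.7500 = 1901.2500
edge 4: (19.5,35)→(6,39)  cross = 19.5·39 − 6·35 = 550.5000; (r_i+r_j)·cross = 25.5·550.5000 = 14037.7500
Σcross = 435.2500 → A = |Σcross|/2 = 217.6250 mm²
Σ(r_i+r_j)·cross = 14822.5000 → first moment M = |Σ|/6 = 2470.4167
R_c = M/A = 2470.4167/217.6250 = 11.3517 mm
θ = 247° = 4.310963 rad
V = θ·R_c·A = 4.310963·11.3517·217.6250 = 10649.875 mm³

Volume = 10649.875 mm³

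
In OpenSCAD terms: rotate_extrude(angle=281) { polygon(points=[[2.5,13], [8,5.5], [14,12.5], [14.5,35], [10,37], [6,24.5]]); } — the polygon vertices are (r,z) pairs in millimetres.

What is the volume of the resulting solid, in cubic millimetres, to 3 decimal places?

Profile (r,z), 6 vertices: (2.5,13) (8,5.5) (14,12.5) (14.5,35) (10,37) (6,24.5)
edge 0: (2.5,13)→(8,5.5)  cross = 2.5·5.5 − 8·13 = -90.2500; (r_i+r_j)·cross = 10.5·-90.2500 = -947.6250
edge 1: (8,5.5)→(14,12.5)  cross = 8·12.5 − 14·5.5 = 23.0000; (r_i+r_j)·cross = 22·23.0000 = 506.0000
edge 2: (14,12.5)→(14.5,35)  cross = 14·35 − 14.5·12.5 = 308.7500; (r_i+r_j)·cross = 28.5·308.7500 = 8799.3750
edge 3: (14.5,35)→(10,37)  cross = 14.5·37 − 10·35 = 186.5000; (r_i+r_j)·cross = 24.5·186.5000 = 4569.2500
edge 4: (10,37)→(6,24.5)  cross = 10·24.5 − 6·37 = 23.0000; (r_i+r_j)·cross = 16·23.0000 = 368.0000
edge 5: (6,24.5)→(2.5,13)  cross = 6·13 − 2.5·24.5 = 16.7500; (r_i+r_j)·cross = 8.5·16.7500 = 142.3750
Σcross = 467.7500 → A = |Σcross|/2 = 233.8750 mm²
Σ(r_i+r_j)·cross = 13437.3750 → first moment M = |Σ|/6 = 2239.5625
R_c = M/A = 2239.5625/233.8750 = 9.5759 mm
θ = 281° = 4.904375 rad
V = θ·R_c·A = 4.904375·9.5759·233.8750 = 10983.655 mm³

Volume = 10983.655 mm³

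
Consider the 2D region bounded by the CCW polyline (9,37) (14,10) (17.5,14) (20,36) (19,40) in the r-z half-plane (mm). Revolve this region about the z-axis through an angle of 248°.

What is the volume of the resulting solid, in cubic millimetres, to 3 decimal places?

Volume = 13036.109 mm³

Profile (r,z), 5 vertices: (9,37) (14,10) (17.5,14) (20,36) (19,40)
edge 0: (9,37)→(14,10)  cross = 9·10 − 14·37 = -428.0000; (r_i+r_j)·cross = 23·-428.0000 = -9844.0000
edge 1: (14,10)→(17.5,14)  cross = 14·14 − 17.5·10 = 21.0000; (r_i+r_j)·cross = 31.5·21.0000 = 661.5000
edge 2: (17.5,14)→(20,36)  cross = 17.5·36 − 20·14 = 350.0000; (r_i+r_j)·cross = 37.5·350.0000 = 13125.0000
edge 3: (20,36)→(19,40)  cross = 20·40 − 19·36 = 116.0000; (r_i+r_j)·cross = 39·116.0000 = 4524.0000
edge 4: (19,40)→(9,37)  cross = 19·37 − 9·40 = 343.0000; (r_i+r_j)·cross = 28·343.0000 = 9604.0000
Σcross = 402.0000 → A = |Σcross|/2 = 201.0000 mm²
Σ(r_i+r_j)·cross = 18070.5000 → first moment M = |Σ|/6 = 3011.7500
R_c = M/A = 3011.7500/201.0000 = 14.9838 mm
θ = 248° = 4.328417 rad
V = θ·R_c·A = 4.328417·14.9838·201.0000 = 13036.109 mm³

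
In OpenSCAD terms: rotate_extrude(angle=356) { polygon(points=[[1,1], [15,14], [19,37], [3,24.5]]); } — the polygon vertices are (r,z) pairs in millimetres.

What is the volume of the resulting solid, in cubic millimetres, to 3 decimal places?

Volume = 18146.153 mm³

Profile (r,z), 4 vertices: (1,1) (15,14) (19,37) (3,24.5)
edge 0: (1,1)→(15,14)  cross = 1·14 − 15·1 = -1.0000; (r_i+r_j)·cross = 16·-1.0000 = -16.0000
edge 1: (15,14)→(19,37)  cross = 15·37 − 19·14 = 289.0000; (r_i+r_j)·cross = 34·289.0000 = 9826.0000
edge 2: (19,37)→(3,24.5)  cross = 19·24.5 − 3·37 = 354.5000; (r_i+r_j)·cross = 22·354.5000 = 7799.0000
edge 3: (3,24.5)→(1,1)  cross = 3·1 − 1·24.5 = -21.5000; (r_i+r_j)·cross = 4·-21.5000 = -86.0000
Σcross = 621.0000 → A = |Σcross|/2 = 310.5000 mm²
Σ(r_i+r_j)·cross = 17523.0000 → first moment M = |Σ|/6 = 2920.5000
R_c = M/A = 2920.5000/310.5000 = 9.4058 mm
θ = 356° = 6.213372 rad
V = θ·R_c·A = 6.213372·9.4058·310.5000 = 18146.153 mm³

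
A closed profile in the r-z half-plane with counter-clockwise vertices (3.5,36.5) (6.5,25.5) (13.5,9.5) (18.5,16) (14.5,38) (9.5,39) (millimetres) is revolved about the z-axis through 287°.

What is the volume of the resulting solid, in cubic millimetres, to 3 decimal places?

Profile (r,z), 6 vertices: (3.5,36.5) (6.5,25.5) (13.5,9.5) (18.5,16) (14.5,38) (9.5,39)
edge 0: (3.5,36.5)→(6.5,25.5)  cross = 3.5·25.5 − 6.5·36.5 = -148.0000; (r_i+r_j)·cross = 10·-148.0000 = -1480.0000
edge 1: (6.5,25.5)→(13.5,9.5)  cross = 6.5·9.5 − 13.5·25.5 = -282.5000; (r_i+r_j)·cross = 20·-282.5000 = -5650.0000
edge 2: (13.5,9.5)→(18.5,16)  cross = 13.5·16 − 18.5·9.5 = 40.2500; (r_i+r_j)·cross = 32·40.2500 = 1288.0000
edge 3: (18.5,16)→(14.5,38)  cross = 18.5·38 − 14.5·16 = 471.0000; (r_i+r_j)·cross = 33·471.0000 = 15543.0000
edge 4: (14.5,38)→(9.5,39)  cross = 14.5·39 − 9.5·38 = 204.5000; (r_i+r_j)·cross = 24·204.5000 = 4908.0000
edge 5: (9.5,39)→(3.5,36.5)  cross = 9.5·36.5 − 3.5·39 = 210.2500; (r_i+r_j)·cross = 13·210.2500 = 2733.2500
Σcross = 495.5000 → A = |Σcross|/2 = 247.7500 mm²
Σ(r_i+r_j)·cross = 17342.2500 → first moment M = |Σ|/6 = 2890.3750
R_c = M/A = 2890.3750/247.7500 = 11.6665 mm
θ = 287° = 5.009095 rad
V = θ·R_c·A = 5.009095·11.6665·247.7500 = 14478.163 mm³

Volume = 14478.163 mm³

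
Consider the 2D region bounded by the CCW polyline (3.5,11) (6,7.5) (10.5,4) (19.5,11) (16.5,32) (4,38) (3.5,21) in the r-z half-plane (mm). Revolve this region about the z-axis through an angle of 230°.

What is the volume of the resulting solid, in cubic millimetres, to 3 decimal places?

Profile (r,z), 7 vertices: (3.5,11) (6,7.5) (10.5,4) (19.5,11) (16.5,32) (4,38) (3.5,21)
edge 0: (3.5,11)→(6,7.5)  cross = 3.5·7.5 − 6·11 = -39.7500; (r_i+r_j)·cross = 9.5·-39.7500 = -377.6250
edge 1: (6,7.5)→(10.5,4)  cross = 6·4 − 10.5·7.5 = -54.7500; (r_i+r_j)·cross = 16.5·-54.7500 = -903.3750
edge 2: (10.5,4)→(19.5,11)  cross = 10.5·11 − 19.5·4 = 37.5000; (r_i+r_j)·cross = 30·37.5000 = 1125.0000
edge 3: (19.5,11)→(16.5,32)  cross = 19.5·32 − 16.5·11 = 442.5000; (r_i+r_j)·cross = 36·442.5000 = 15930.0000
edge 4: (16.5,32)→(4,38)  cross = 16.5·38 − 4·32 = 499.0000; (r_i+r_j)·cross = 20.5·499.0000 = 10229.5000
edge 5: (4,38)→(3.5,21)  cross = 4·21 − 3.5·38 = -49.0000; (r_i+r_j)·cross = 7.5·-49.0000 = -367.5000
edge 6: (3.5,21)→(3.5,11)  cross = 3.5·11 − 3.5·21 = -35.0000; (r_i+r_j)·cross = 7·-35.0000 = -245.0000
Σcross = 800.5000 → A = |Σcross|/2 = 400.2500 mm²
Σ(r_i+r_j)·cross = 25391.0000 → first moment M = |Σ|/6 = 4231.8333
R_c = M/A = 4231.8333/400.2500 = 10.5730 mm
θ = 230° = 4.014257 rad
V = θ·R_c·A = 4.014257·10.5730·400.2500 = 16987.668 mm³

Volume = 16987.668 mm³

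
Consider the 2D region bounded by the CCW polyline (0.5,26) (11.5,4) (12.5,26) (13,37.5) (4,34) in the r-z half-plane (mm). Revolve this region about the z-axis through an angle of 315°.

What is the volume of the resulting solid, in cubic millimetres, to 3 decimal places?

Profile (r,z), 5 vertices: (0.5,26) (11.5,4) (12.5,26) (13,37.5) (4,34)
edge 0: (0.5,26)→(11.5,4)  cross = 0.5·4 − 11.5·26 = -297.0000; (r_i+r_j)·cross = 12·-297.0000 = -3564.0000
edge 1: (11.5,4)→(12.5,26)  cross = 11.5·26 − 12.5·4 = 249.0000; (r_i+r_j)·cross = 24·249.0000 = 5976.0000
edge 2: (12.5,26)→(13,37.5)  cross = 12.5·37.5 − 13·26 = 130.7500; (r_i+r_j)·cross = 25.5·130.7500 = 3334.1250
edge 3: (13,37.5)→(4,34)  cross = 13·34 − 4·37.5 = 292.0000; (r_i+r_j)·cross = 17·292.0000 = 4964.0000
edge 4: (4,34)→(0.5,26)  cross = 4·26 − 0.5·34 = 87.0000; (r_i+r_j)·cross = 4.5·87.0000 = 391.5000
Σcross = 461.7500 → A = |Σcross|/2 = 230.8750 mm²
Σ(r_i+r_j)·cross = 11101.6250 → first moment M = |Σ|/6 = 1850.2708
R_c = M/A = 1850.2708/230.8750 = 8.0142 mm
θ = 315° = 5.497787 rad
V = θ·R_c·A = 5.497787·8.0142·230.8750 = 10172.395 mm³

Volume = 10172.395 mm³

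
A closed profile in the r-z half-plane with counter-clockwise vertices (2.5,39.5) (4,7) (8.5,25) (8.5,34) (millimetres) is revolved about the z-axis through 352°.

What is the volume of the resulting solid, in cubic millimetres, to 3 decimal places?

Volume = 3739.124 mm³

Profile (r,z), 4 vertices: (2.5,39.5) (4,7) (8.5,25) (8.5,34)
edge 0: (2.5,39.5)→(4,7)  cross = 2.5·7 − 4·39.5 = -140.5000; (r_i+r_j)·cross = 6.5·-140.5000 = -913.2500
edge 1: (4,7)→(8.5,25)  cross = 4·25 − 8.5·7 = 40.5000; (r_i+r_j)·cross = 12.5·40.5000 = 506.2500
edge 2: (8.5,25)→(8.5,34)  cross = 8.5·34 − 8.5·25 = 76.5000; (r_i+r_j)·cross = 17·76.5000 = 1300.5000
edge 3: (8.5,34)→(2.5,39.5)  cross = 8.5·39.5 − 2.5·34 = 250.7500; (r_i+r_j)·cross = 11·250.7500 = 2758.2500
Σcross = 227.2500 → A = |Σcross|/2 = 113.6250 mm²
Σ(r_i+r_j)·cross = 3651.7500 → first moment M = |Σ|/6 = 608.6250
R_c = M/A = 608.6250/113.6250 = 5.3564 mm
θ = 352° = 6.143559 rad
V = θ·R_c·A = 6.143559·5.3564·113.6250 = 3739.124 mm³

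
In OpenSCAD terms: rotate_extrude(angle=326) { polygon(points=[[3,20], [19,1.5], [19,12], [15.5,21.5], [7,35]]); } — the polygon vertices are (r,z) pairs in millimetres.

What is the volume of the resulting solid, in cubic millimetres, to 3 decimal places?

Profile (r,z), 5 vertices: (3,20) (19,1.5) (19,12) (15.5,21.5) (7,35)
edge 0: (3,20)→(19,1.5)  cross = 3·1.5 − 19·20 = -375.5000; (r_i+r_j)·cross = 22·-375.5000 = -8261.0000
edge 1: (19,1.5)→(19,12)  cross = 19·12 − 19·1.5 = 199.5000; (r_i+r_j)·cross = 38·199.5000 = 7581.0000
edge 2: (19,12)→(15.5,21.5)  cross = 19·21.5 − 15.5·12 = 222.5000; (r_i+r_j)·cross = 34.5·222.5000 = 7676.2500
edge 3: (15.5,21.5)→(7,35)  cross = 15.5·35 − 7·21.5 = 392.0000; (r_i+r_j)·cross = 22.5·392.0000 = 8820.0000
edge 4: (7,35)→(3,20)  cross = 7·20 − 3·35 = 35.0000; (r_i+r_j)·cross = 10·35.0000 = 350.0000
Σcross = 473.5000 → A = |Σcross|/2 = 236.7500 mm²
Σ(r_i+r_j)·cross = 16166.2500 → first moment M = |Σ|/6 = 2694.3750
R_c = M/A = 2694.3750/236.7500 = 11.3807 mm
θ = 326° = 5.689773 rad
V = θ·R_c·A = 5.689773·11.3807·236.7500 = 15330.383 mm³

Volume = 15330.383 mm³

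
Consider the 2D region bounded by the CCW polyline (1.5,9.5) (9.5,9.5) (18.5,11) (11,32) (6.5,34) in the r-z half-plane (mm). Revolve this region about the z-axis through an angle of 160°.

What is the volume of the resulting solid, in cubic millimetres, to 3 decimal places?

Volume = 6541.261 mm³

Profile (r,z), 5 vertices: (1.5,9.5) (9.5,9.5) (18.5,11) (11,32) (6.5,34)
edge 0: (1.5,9.5)→(9.5,9.5)  cross = 1.5·9.5 − 9.5·9.5 = -76.0000; (r_i+r_j)·cross = 11·-76.0000 = -836.0000
edge 1: (9.5,9.5)→(18.5,11)  cross = 9.5·11 − 18.5·9.5 = -71.2500; (r_i+r_j)·cross = 28·-71.2500 = -1995.0000
edge 2: (18.5,11)→(11,32)  cross = 18.5·32 − 11·11 = 471.0000; (r_i+r_j)·cross = 29.5·471.0000 = 13894.5000
edge 3: (11,32)→(6.5,34)  cross = 11·34 − 6.5·32 = 166.0000; (r_i+r_j)·cross = 17.5·166.0000 = 2905.0000
edge 4: (6.5,34)→(1.5,9.5)  cross = 6.5·9.5 − 1.5·34 = 10.7500; (r_i+r_j)·cross = 8·10.7500 = 86.0000
Σcross = 500.5000 → A = |Σcross|/2 = 250.2500 mm²
Σ(r_i+r_j)·cross = 14054.5000 → first moment M = |Σ|/6 = 2342.4167
R_c = M/A = 2342.4167/250.2500 = 9.3603 mm
θ = 160° = 2.792527 rad
V = θ·R_c·A = 2.792527·9.3603·250.2500 = 6541.261 mm³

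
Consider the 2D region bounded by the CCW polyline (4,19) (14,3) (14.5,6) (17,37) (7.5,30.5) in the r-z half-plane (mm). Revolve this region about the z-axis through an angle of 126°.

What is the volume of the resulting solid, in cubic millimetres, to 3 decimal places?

Volume = 6014.304 mm³

Profile (r,z), 5 vertices: (4,19) (14,3) (14.5,6) (17,37) (7.5,30.5)
edge 0: (4,19)→(14,3)  cross = 4·3 − 14·19 = -254.0000; (r_i+r_j)·cross = 18·-254.0000 = -4572.0000
edge 1: (14,3)→(14.5,6)  cross = 14·6 − 14.5·3 = 40.5000; (r_i+r_j)·cross = 28.5·40.5000 = 1154.2500
edge 2: (14.5,6)→(17,37)  cross = 14.5·37 − 17·6 = 434.5000; (r_i+r_j)·cross = 31.5·434.5000 = 13686.7500
edge 3: (17,37)→(7.5,30.5)  cross = 17·30.5 − 7.5·37 = 241.0000; (r_i+r_j)·cross = 24.5·241.0000 = 5904.5000
edge 4: (7.5,30.5)→(4,19)  cross = 7.5·19 − 4·30.5 = 20.5000; (r_i+r_j)·cross = 11.5·20.5000 = 235.7500
Σcross = 482.5000 → A = |Σcross|/2 = 241.2500 mm²
Σ(r_i+r_j)·cross = 16409.2500 → first moment M = |Σ|/6 = 2734.8750
R_c = M/A = 2734.8750/241.2500 = 11.3363 mm
θ = 126° = 2.199115 rad
V = θ·R_c·A = 2.199115·11.3363·241.2500 = 6014.304 mm³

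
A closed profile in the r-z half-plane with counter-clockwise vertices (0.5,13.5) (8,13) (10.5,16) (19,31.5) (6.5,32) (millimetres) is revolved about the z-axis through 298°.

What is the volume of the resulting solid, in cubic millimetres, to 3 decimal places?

Profile (r,z), 5 vertices: (0.5,13.5) (8,13) (10.5,16) (19,31.5) (6.5,32)
edge 0: (0.5,13.5)→(8,13)  cross = 0.5·13 − 8·13.5 = -101.5000; (r_i+r_j)·cross = 8.5·-101.5000 = -862.7500
edge 1: (8,13)→(10.5,16)  cross = 8·16 − 10.5·13 = -8.5000; (r_i+r_j)·cross = 18.5·-8.5000 = -157.2500
edge 2: (10.5,16)→(19,31.5)  cross = 10.5·31.5 − 19·16 = 26.7500; (r_i+r_j)·cross = 29.5·26.7500 = 789.1250
edge 3: (19,31.5)→(6.5,32)  cross = 19·32 − 6.5·31.5 = 403.2500; (r_i+r_j)·cross = 25.5·403.2500 = 10282.8750
edge 4: (6.5,32)→(0.5,13.5)  cross = 6.5·13.5 − 0.5·32 = 71.7500; (r_i+r_j)·cross = 7·71.7500 = 502.2500
Σcross = 391.7500 → A = |Σcross|/2 = 195.8750 mm²
Σ(r_i+r_j)·cross = 10554.2500 → first moment M = |Σ|/6 = 1759.0417
R_c = M/A = 1759.0417/195.8750 = 8.9804 mm
θ = 298° = 5.201081 rad
V = θ·R_c·A = 5.201081·8.9804·195.8750 = 9148.918 mm³

Volume = 9148.918 mm³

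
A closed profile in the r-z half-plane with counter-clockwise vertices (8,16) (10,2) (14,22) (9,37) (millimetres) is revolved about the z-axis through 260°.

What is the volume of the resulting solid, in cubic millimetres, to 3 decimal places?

Profile (r,z), 4 vertices: (8,16) (10,2) (14,22) (9,37)
edge 0: (8,16)→(10,2)  cross = 8·2 − 10·16 = -144.0000; (r_i+r_j)·cross = 18·-144.0000 = -2592.0000
edge 1: (10,2)→(14,22)  cross = 10·22 − 14·2 = 192.0000; (r_i+r_j)·cross = 24·192.0000 = 4608.0000
edge 2: (14,22)→(9,37)  cross = 14·37 − 9·22 = 320.0000; (r_i+r_j)·cross = 23·320.0000 = 7360.0000
edge 3: (9,37)→(8,16)  cross = 9·16 − 8·37 = -152.0000; (r_i+r_j)·cross = 17·-152.0000 = -2584.0000
Σcross = 216.0000 → A = |Σcross|/2 = 108.0000 mm²
Σ(r_i+r_j)·cross = 6792.0000 → first moment M = |Σ|/6 = 1132.0000
R_c = M/A = 1132.0000/108.0000 = 10.4815 mm
θ = 260° = 4.537856 rad
V = θ·R_c·A = 4.537856·10.4815·108.0000 = 5136.853 mm³

Volume = 5136.853 mm³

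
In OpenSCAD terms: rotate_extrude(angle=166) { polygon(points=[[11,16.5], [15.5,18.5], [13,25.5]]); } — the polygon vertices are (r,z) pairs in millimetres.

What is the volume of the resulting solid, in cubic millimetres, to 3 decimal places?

Volume = 696.184 mm³

Profile (r,z), 3 vertices: (11,16.5) (15.5,18.5) (13,25.5)
edge 0: (11,16.5)→(15.5,18.5)  cross = 11·18.5 − 15.5·16.5 = -52.2500; (r_i+r_j)·cross = 26.5·-52.2500 = -1384.6250
edge 1: (15.5,18.5)→(13,25.5)  cross = 15.5·25.5 − 13·18.5 = 154.7500; (r_i+r_j)·cross = 28.5·154.7500 = 4410.3750
edge 2: (13,25.5)→(11,16.5)  cross = 13·16.5 − 11·25.5 = -66.0000; (r_i+r_j)·cross = 24·-66.0000 = -1584.0000
Σcross = 36.5000 → A = |Σcross|/2 = 18.2500 mm²
Σ(r_i+r_j)·cross = 1441.7500 → first moment M = |Σ|/6 = 240.2917
R_c = M/A = 240.2917/18.2500 = 13.1667 mm
θ = 166° = 2.897247 rad
V = θ·R_c·A = 2.897247·13.1667·18.2500 = 696.184 mm³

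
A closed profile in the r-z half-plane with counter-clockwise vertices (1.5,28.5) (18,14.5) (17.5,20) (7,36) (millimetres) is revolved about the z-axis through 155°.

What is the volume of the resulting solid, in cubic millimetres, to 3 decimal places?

Volume = 3351.930 mm³

Profile (r,z), 4 vertices: (1.5,28.5) (18,14.5) (17.5,20) (7,36)
edge 0: (1.5,28.5)→(18,14.5)  cross = 1.5·14.5 − 18·28.5 = -491.2500; (r_i+r_j)·cross = 19.5·-491.2500 = -9579.3750
edge 1: (18,14.5)→(17.5,20)  cross = 18·20 − 17.5·14.5 = 106.2500; (r_i+r_j)·cross = 35.5·106.2500 = 3771.8750
edge 2: (17.5,20)→(7,36)  cross = 17.5·36 − 7·20 = 490.0000; (r_i+r_j)·cross = 24.5·490.0000 = 12005.0000
edge 3: (7,36)→(1.5,28.5)  cross = 7·28.5 − 1.5·36 = 145.5000; (r_i+r_j)·cross = 8.5·145.5000 = 1236.7500
Σcross = 250.5000 → A = |Σcross|/2 = 125.2500 mm²
Σ(r_i+r_j)·cross = 7434.2500 → first moment M = |Σ|/6 = 1239.0417
R_c = M/A = 1239.0417/125.2500 = 9.8925 mm
θ = 155° = 2.705260 rad
V = θ·R_c·A = 2.705260·9.8925·125.2500 = 3351.930 mm³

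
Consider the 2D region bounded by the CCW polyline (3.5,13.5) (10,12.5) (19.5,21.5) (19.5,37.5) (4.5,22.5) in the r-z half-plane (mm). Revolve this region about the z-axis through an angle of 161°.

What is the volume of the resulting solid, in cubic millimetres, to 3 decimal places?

Profile (r,z), 5 vertices: (3.5,13.5) (10,12.5) (19.5,21.5) (19.5,37.5) (4.5,22.5)
edge 0: (3.5,13.5)→(10,12.5)  cross = 3.5·12.5 − 10·13.5 = -91.2500; (r_i+r_j)·cross = 13.5·-91.2500 = -1231.8750
edge 1: (10,12.5)→(19.5,21.5)  cross = 10·21.5 − 19.5·12.5 = -28.7500; (r_i+r_j)·cross = 29.5·-28.7500 = -848.1250
edge 2: (19.5,21.5)→(19.5,37.5)  cross = 19.5·37.5 − 19.5·21.5 = 312.0000; (r_i+r_j)·cross = 39·312.0000 = 12168.0000
edge 3: (19.5,37.5)→(4.5,22.5)  cross = 19.5·22.5 − 4.5·37.5 = 270.0000; (r_i+r_j)·cross = 24·270.0000 = 6480.0000
edge 4: (4.5,22.5)→(3.5,13.5)  cross = 4.5·13.5 − 3.5·22.5 = -18.0000; (r_i+r_j)·cross = 8·-18.0000 = -144.0000
Σcross = 444.0000 → A = |Σcross|/2 = 222.0000 mm²
Σ(r_i+r_j)·cross = 16424.0000 → first moment M = |Σ|/6 = 2737.3333
R_c = M/A = 2737.3333/222.0000 = 12.3303 mm
θ = 161° = 2.809980 rad
V = θ·R_c·A = 2.809980·12.3303·222.0000 = 7691.852 mm³

Volume = 7691.852 mm³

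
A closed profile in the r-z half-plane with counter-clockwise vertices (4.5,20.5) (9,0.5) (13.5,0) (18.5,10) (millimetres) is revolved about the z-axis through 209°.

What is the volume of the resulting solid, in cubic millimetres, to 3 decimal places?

Profile (r,z), 4 vertices: (4.5,20.5) (9,0.5) (13.5,0) (18.5,10)
edge 0: (4.5,20.5)→(9,0.5)  cross = 4.5·0.5 − 9·20.5 = -182.2500; (r_i+r_j)·cross = 13.5·-182.2500 = -2460.3750
edge 1: (9,0.5)→(13.5,0)  cross = 9·0 − 13.5·0.5 = -6.7500; (r_i+r_j)·cross = 22.5·-6.7500 = -151.8750
edge 2: (13.5,0)→(18.5,10)  cross = 13.5·10 − 18.5·0 = 135.0000; (r_i+r_j)·cross = 32·135.0000 = 4320.0000
edge 3: (18.5,10)→(4.5,20.5)  cross = 18.5·20.5 − 4.5·10 = 334.2500; (r_i+r_j)·cross = 23·334.2500 = 7687.7500
Σcross = 280.2500 → A = |Σcross|/2 = 140.1250 mm²
Σ(r_i+r_j)·cross = 9395.5000 → first moment M = |Σ|/6 = 1565.9167
R_c = M/A = 1565.9167/140.1250 = 11.1751 mm
θ = 209° = 3.647738 rad
V = θ·R_c·A = 3.647738·11.1751·140.1250 = 5712.054 mm³

Volume = 5712.054 mm³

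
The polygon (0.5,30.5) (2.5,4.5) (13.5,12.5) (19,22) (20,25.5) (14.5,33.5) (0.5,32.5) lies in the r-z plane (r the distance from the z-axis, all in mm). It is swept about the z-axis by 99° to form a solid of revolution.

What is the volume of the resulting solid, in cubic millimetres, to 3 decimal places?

Volume = 5802.891 mm³

Profile (r,z), 7 vertices: (0.5,30.5) (2.5,4.5) (13.5,12.5) (19,22) (20,25.5) (14.5,33.5) (0.5,32.5)
edge 0: (0.5,30.5)→(2.5,4.5)  cross = 0.5·4.5 − 2.5·30.5 = -74.0000; (r_i+r_j)·cross = 3·-74.0000 = -222.0000
edge 1: (2.5,4.5)→(13.5,12.5)  cross = 2.5·12.5 − 13.5·4.5 = -29.5000; (r_i+r_j)·cross = 16·-29.5000 = -472.0000
edge 2: (13.5,12.5)→(19,22)  cross = 13.5·22 − 19·12.5 = 59.5000; (r_i+r_j)·cross = 32.5·59.5000 = 1933.7500
edge 3: (19,22)→(20,25.5)  cross = 19·25.5 − 20·22 = 44.5000; (r_i+r_j)·cross = 39·44.5000 = 1735.5000
edge 4: (20,25.5)→(14.5,33.5)  cross = 20·33.5 − 14.5·25.5 = 300.2500; (r_i+r_j)·cross = 34.5·300.2500 = 10358.6250
edge 5: (14.5,33.5)→(0.5,32.5)  cross = 14.5·32.5 − 0.5·33.5 = 454.5000; (r_i+r_j)·cross = 15·454.5000 = 6817.5000
edge 6: (0.5,32.5)→(0.5,30.5)  cross = 0.5·30.5 − 0.5·32.5 = -1.0000; (r_i+r_j)·cross = 1·-1.0000 = -1.0000
Σcross = 754.2500 → A = |Σcross|/2 = 377.1250 mm²
Σ(r_i+r_j)·cross = 20150.3750 → first moment M = |Σ|/6 = 3358.3958
R_c = M/A = 3358.3958/377.1250 = 8.9053 mm
θ = 99° = 1.727876 rad
V = θ·R_c·A = 1.727876·8.9053·377.1250 = 5802.891 mm³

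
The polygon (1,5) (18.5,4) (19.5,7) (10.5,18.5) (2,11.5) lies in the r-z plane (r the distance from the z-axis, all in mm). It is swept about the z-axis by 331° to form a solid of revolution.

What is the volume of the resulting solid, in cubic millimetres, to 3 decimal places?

Volume = 9523.571 mm³

Profile (r,z), 5 vertices: (1,5) (18.5,4) (19.5,7) (10.5,18.5) (2,11.5)
edge 0: (1,5)→(18.5,4)  cross = 1·4 − 18.5·5 = -88.5000; (r_i+r_j)·cross = 19.5·-88.5000 = -1725.7500
edge 1: (18.5,4)→(19.5,7)  cross = 18.5·7 − 19.5·4 = 51.5000; (r_i+r_j)·cross = 38·51.5000 = 1957.0000
edge 2: (19.5,7)→(10.5,18.5)  cross = 19.5·18.5 − 10.5·7 = 287.2500; (r_i+r_j)·cross = 30·287.2500 = 8617.5000
edge 3: (10.5,18.5)→(2,11.5)  cross = 10.5·11.5 − 2·18.5 = 83.7500; (r_i+r_j)·cross = 12.5·83.7500 = 1046.8750
edge 4: (2,11.5)→(1,5)  cross = 2·5 − 1·11.5 = -1.5000; (r_i+r_j)·cross = 3·-1.5000 = -4.5000
Σcross = 332.5000 → A = |Σcross|/2 = 166.2500 mm²
Σ(r_i+r_j)·cross = 9891.1250 → first moment M = |Σ|/6 = 1648.5208
R_c = M/A = 1648.5208/166.2500 = 9.9159 mm
θ = 331° = 5.777040 rad
V = θ·R_c·A = 5.777040·9.9159·166.2500 = 9523.571 mm³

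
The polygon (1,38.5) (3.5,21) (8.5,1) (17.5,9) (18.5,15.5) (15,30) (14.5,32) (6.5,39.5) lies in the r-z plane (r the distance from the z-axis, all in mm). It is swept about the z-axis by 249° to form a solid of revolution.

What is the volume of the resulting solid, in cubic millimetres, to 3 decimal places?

Volume = 17430.379 mm³

Profile (r,z), 8 vertices: (1,38.5) (3.5,21) (8.5,1) (17.5,9) (18.5,15.5) (15,30) (14.5,32) (6.5,39.5)
edge 0: (1,38.5)→(3.5,21)  cross = 1·21 − 3.5·38.5 = -113.7500; (r_i+r_j)·cross = 4.5·-113.7500 = -511.8750
edge 1: (3.5,21)→(8.5,1)  cross = 3.5·1 − 8.5·21 = -175.0000; (r_i+r_j)·cross = 12·-175.0000 = -2100.0000
edge 2: (8.5,1)→(17.5,9)  cross = 8.5·9 − 17.5·1 = 59.0000; (r_i+r_j)·cross = 26·59.0000 = 1534.0000
edge 3: (17.5,9)→(18.5,15.5)  cross = 17.5·15.5 − 18.5·9 = 104.7500; (r_i+r_j)·cross = 36·104.7500 = 3771.0000
edge 4: (18.5,15.5)→(15,30)  cross = 18.5·30 − 15·15.5 = 322.5000; (r_i+r_j)·cross = 33.5·322.5000 = 10803.7500
edge 5: (15,30)→(14.5,32)  cross = 15·32 − 14.5·30 = 45.0000; (r_i+r_j)·cross = 29.5·45.0000 = 1327.5000
edge 6: (14.5,32)→(6.5,39.5)  cross = 14.5·39.5 − 6.5·32 = 364.7500; (r_i+r_j)·cross = 21·364.7500 = 7659.7500
edge 7: (6.5,39.5)→(1,38.5)  cross = 6.5·38.5 − 1·39.5 = 210.7500; (r_i+r_j)·cross = 7.5·210.7500 = 1580.6250
Σcross = 818.0000 → A = |Σcross|/2 = 409.0000 mm²
Σ(r_i+r_j)·cross = 24064.7500 → first moment M = |Σ|/6 = 4010.7917
R_c = M/A = 4010.7917/409.0000 = 9.8063 mm
θ = 249° = 4.345870 rad
V = θ·R_c·A = 4.345870·9.8063·409.0000 = 17430.379 mm³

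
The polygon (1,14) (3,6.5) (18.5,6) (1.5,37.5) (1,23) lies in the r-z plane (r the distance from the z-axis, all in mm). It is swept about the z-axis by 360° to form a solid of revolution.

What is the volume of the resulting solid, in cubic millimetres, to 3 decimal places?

Profile (r,z), 5 vertices: (1,14) (3,6.5) (18.5,6) (1.5,37.5) (1,23)
edge 0: (1,14)→(3,6.5)  cross = 1·6.5 − 3·14 = -35.5000; (r_i+r_j)·cross = 4·-35.5000 = -142.0000
edge 1: (3,6.5)→(18.5,6)  cross = 3·6 − 18.5·6.5 = -102.2500; (r_i+r_j)·cross = 21.5·-102.2500 = -2198.3750
edge 2: (18.5,6)→(1.5,37.5)  cross = 18.5·37.5 − 1.5·6 = 684.7500; (r_i+r_j)·cross = 20·684.7500 = 13695.0000
edge 3: (1.5,37.5)→(1,23)  cross = 1.5·23 − 1·37.5 = -3.0000; (r_i+r_j)·cross = 2.5·-3.0000 = -7.5000
edge 4: (1,23)→(1,14)  cross = 1·14 − 1·23 = -9.0000; (r_i+r_j)·cross = 2·-9.0000 = -18.0000
Σcross = 535.0000 → A = |Σcross|/2 = 267.5000 mm²
Σ(r_i+r_j)·cross = 11329.1250 → first moment M = |Σ|/6 = 1888.1875
R_c = M/A = 1888.1875/267.5000 = 7.0586 mm
θ = 360° = 6.283185 rad
V = θ·R_c·A = 6.283185·7.0586·267.5000 = 11863.832 mm³

Volume = 11863.832 mm³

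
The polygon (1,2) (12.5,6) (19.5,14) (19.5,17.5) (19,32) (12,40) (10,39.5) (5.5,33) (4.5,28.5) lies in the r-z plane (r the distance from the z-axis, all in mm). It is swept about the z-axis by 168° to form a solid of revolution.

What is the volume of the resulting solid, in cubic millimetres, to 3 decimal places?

Volume = 14900.652 mm³

Profile (r,z), 9 vertices: (1,2) (12.5,6) (19.5,14) (19.5,17.5) (19,32) (12,40) (10,39.5) (5.5,33) (4.5,28.5)
edge 0: (1,2)→(12.5,6)  cross = 1·6 − 12.5·2 = -19.0000; (r_i+r_j)·cross = 13.5·-19.0000 = -256.5000
edge 1: (12.5,6)→(19.5,14)  cross = 12.5·14 − 19.5·6 = 58.0000; (r_i+r_j)·cross = 32·58.0000 = 1856.0000
edge 2: (19.5,14)→(19.5,17.5)  cross = 19.5·17.5 − 19.5·14 = 68.2500; (r_i+r_j)·cross = 39·68.2500 = 2661.7500
edge 3: (19.5,17.5)→(19,32)  cross = 19.5·32 − 19·17.5 = 291.5000; (r_i+r_j)·cross = 38.5·291.5000 = 11222.7500
edge 4: (19,32)→(12,40)  cross = 19·40 − 12·32 = 376.0000; (r_i+r_j)·cross = 31·376.0000 = 11656.0000
edge 5: (12,40)→(10,39.5)  cross = 12·39.5 − 10·40 = 74.0000; (r_i+r_j)·cross = 22·74.0000 = 1628.0000
edge 6: (10,39.5)→(5.5,33)  cross = 10·33 − 5.5·39.5 = 112.7500; (r_i+r_j)·cross = 15.5·112.7500 = 1747.6250
edge 7: (5.5,33)→(4.5,28.5)  cross = 5.5·28.5 − 4.5·33 = 8.2500; (r_i+r_j)·cross = 10·8.2500 = 82.5000
edge 8: (4.5,28.5)→(1,2)  cross = 4.5·2 − 1·28.5 = -19.5000; (r_i+r_j)·cross = 5.5·-19.5000 = -107.2500
Σcross = 950.2500 → A = |Σcross|/2 = 475.1250 mm²
Σ(r_i+r_j)·cross = 30490.8750 → first moment M = |Σ|/6 = 5081.8125
R_c = M/A = 5081.8125/475.1250 = 10.6957 mm
θ = 168° = 2.932153 rad
V = θ·R_c·A = 2.932153·10.6957·475.1250 = 14900.652 mm³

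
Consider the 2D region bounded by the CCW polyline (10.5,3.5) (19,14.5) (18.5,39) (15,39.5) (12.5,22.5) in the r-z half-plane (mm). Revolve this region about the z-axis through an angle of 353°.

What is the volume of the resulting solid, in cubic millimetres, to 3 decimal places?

Profile (r,z), 5 vertices: (10.5,3.5) (19,14.5) (18.5,39) (15,39.5) (12.5,22.5)
edge 0: (10.5,3.5)→(19,14.5)  cross = 10.5·14.5 − 19·3.5 = 85.7500; (r_i+r_j)·cross = 29.5·85.7500 = 2529.6250
edge 1: (19,14.5)→(18.5,39)  cross = 19·39 − 18.5·14.5 = 472.7500; (r_i+r_j)·cross = 37.5·472.7500 = 17728.1250
edge 2: (18.5,39)→(15,39.5)  cross = 18.5·39.5 − 15·39 = 145.7500; (r_i+r_j)·cross = 33.5·145.7500 = 4882.6250
edge 3: (15,39.5)→(12.5,22.5)  cross = 15·22.5 − 12.5·39.5 = -156.2500; (r_i+r_j)·cross = 27.5·-156.2500 = -4296.8750
edge 4: (12.5,22.5)→(10.5,3.5)  cross = 12.5·3.5 − 10.5·22.5 = -192.5000; (r_i+r_j)·cross = 23·-192.5000 = -4427.5000
Σcross = 355.5000 → A = |Σcross|/2 = 177.7500 mm²
Σ(r_i+r_j)·cross = 16416.0000 → first moment M = |Σ|/6 = 2736.0000
R_c = M/A = 2736.0000/177.7500 = 15.3924 mm
θ = 353° = 6.161012 rad
V = θ·R_c·A = 6.161012·15.3924·177.7500 = 16856.530 mm³

Volume = 16856.530 mm³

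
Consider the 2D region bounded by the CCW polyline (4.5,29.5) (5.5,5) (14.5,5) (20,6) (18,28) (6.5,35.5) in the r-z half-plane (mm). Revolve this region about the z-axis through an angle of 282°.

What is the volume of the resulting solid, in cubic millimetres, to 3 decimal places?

Profile (r,z), 6 vertices: (4.5,29.5) (5.5,5) (14.5,5) (20,6) (18,28) (6.5,35.5)
edge 0: (4.5,29.5)→(5.5,5)  cross = 4.5·5 − 5.5·29.5 = -139.7500; (r_i+r_j)·cross = 10·-139.7500 = -1397.5000
edge 1: (5.5,5)→(14.5,5)  cross = 5.5·5 − 14.5·5 = -45.0000; (r_i+r_j)·cross = 20·-45.0000 = -900.0000
edge 2: (14.5,5)→(20,6)  cross = 14.5·6 − 20·5 = -13.0000; (r_i+r_j)·cross = 34.5·-13.0000 = -448.5000
edge 3: (20,6)→(18,28)  cross = 20·28 − 18·6 = 452.0000; (r_i+r_j)·cross = 38·452.0000 = 17176.0000
edge 4: (18,28)→(6.5,35.5)  cross = 18·35.5 − 6.5·28 = 457.0000; (r_i+r_j)·cross = 24.5·457.0000 = 11196.5000
edge 5: (6.5,35.5)→(4.5,29.5)  cross = 6.5·29.5 − 4.5·35.5 = 32.0000; (r_i+r_j)·cross = 11·32.0000 = 352.0000
Σcross = 743.2500 → A = |Σcross|/2 = 371.6250 mm²
Σ(r_i+r_j)·cross = 25978.5000 → first moment M = |Σ|/6 = 4329.7500
R_c = M/A = 4329.7500/371.6250 = 11.6509 mm
θ = 282° = 4.921828 rad
V = θ·R_c·A = 4.921828·11.6509·371.6250 = 21310.287 mm³

Volume = 21310.287 mm³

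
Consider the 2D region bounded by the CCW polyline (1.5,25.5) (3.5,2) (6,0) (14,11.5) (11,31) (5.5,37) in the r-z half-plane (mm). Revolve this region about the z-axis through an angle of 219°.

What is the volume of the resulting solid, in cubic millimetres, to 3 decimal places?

Profile (r,z), 6 vertices: (1.5,25.5) (3.5,2) (6,0) (14,11.5) (11,31) (5.5,37)
edge 0: (1.5,25.5)→(3.5,2)  cross = 1.5·2 − 3.5·25.5 = -86.2500; (r_i+r_j)·cross = 5·-86.2500 = -431.2500
edge 1: (3.5,2)→(6,0)  cross = 3.5·0 − 6·2 = -12.0000; (r_i+r_j)·cross = 9.5·-12.0000 = -114.0000
edge 2: (6,0)→(14,11.5)  cross = 6·11.5 − 14·0 = 69.0000; (r_i+r_j)·cross = 20·69.0000 = 1380.0000
edge 3: (14,11.5)→(11,31)  cross = 14·31 − 11·11.5 = 307.5000; (r_i+r_j)·cross = 25·307.5000 = 7687.5000
edge 4: (11,31)→(5.5,37)  cross = 11·37 − 5.5·31 = 236.5000; (r_i+r_j)·cross = 16.5·236.5000 = 3902.2500
edge 5: (5.5,37)→(1.5,25.5)  cross = 5.5·25.5 − 1.5·37 = 84.7500; (r_i+r_j)·cross = 7·84.7500 = 593.2500
Σcross = 599.5000 → A = |Σcross|/2 = 299.7500 mm²
Σ(r_i+r_j)·cross = 13017.7500 → first moment M = |Σ|/6 = 2169.6250
R_c = M/A = 2169.6250/299.7500 = 7.2381 mm
θ = 219° = 3.822271 rad
V = θ·R_c·A = 3.822271·7.2381·299.7500 = 8292.895 mm³

Volume = 8292.895 mm³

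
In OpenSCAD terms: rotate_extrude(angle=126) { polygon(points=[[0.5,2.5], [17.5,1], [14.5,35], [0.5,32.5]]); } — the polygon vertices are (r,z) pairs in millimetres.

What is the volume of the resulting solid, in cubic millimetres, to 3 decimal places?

Volume = 9217.498 mm³

Profile (r,z), 4 vertices: (0.5,2.5) (17.5,1) (14.5,35) (0.5,32.5)
edge 0: (0.5,2.5)→(17.5,1)  cross = 0.5·1 − 17.5·2.5 = -43.2500; (r_i+r_j)·cross = 18·-43.2500 = -778.5000
edge 1: (17.5,1)→(14.5,35)  cross = 17.5·35 − 14.5·1 = 598.0000; (r_i+r_j)·cross = 32·598.0000 = 19136.0000
edge 2: (14.5,35)→(0.5,32.5)  cross = 14.5·32.5 − 0.5·35 = 453.7500; (r_i+r_j)·cross = 15·453.7500 = 6806.2500
edge 3: (0.5,32.5)→(0.5,2.5)  cross = 0.5·2.5 − 0.5·32.5 = -15.0000; (r_i+r_j)·cross = 1·-15.0000 = -15.0000
Σcross = 993.5000 → A = |Σcross|/2 = 496.7500 mm²
Σ(r_i+r_j)·cross = 25148.7500 → first moment M = |Σ|/6 = 4191.4583
R_c = M/A = 4191.4583/496.7500 = 8.4378 mm
θ = 126° = 2.199115 rad
V = θ·R_c·A = 2.199115·8.4378·496.7500 = 9217.498 mm³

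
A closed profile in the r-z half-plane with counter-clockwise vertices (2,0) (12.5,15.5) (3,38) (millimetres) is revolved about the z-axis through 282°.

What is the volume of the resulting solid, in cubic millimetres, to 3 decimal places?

Profile (r,z), 3 vertices: (2,0) (12.5,15.5) (3,38)
edge 0: (2,0)→(12.5,15.5)  cross = 2·15.5 − 12.5·0 = 31.0000; (r_i+r_j)·cross = 14.5·31.0000 = 449.5000
edge 1: (12.5,15.5)→(3,38)  cross = 12.5·38 − 3·15.5 = 428.5000; (r_i+r_j)·cross = 15.5·428.5000 = 6641.7500
edge 2: (3,38)→(2,0)  cross = 3·0 − 2·38 = -76.0000; (r_i+r_j)·cross = 5·-76.0000 = -380.0000
Σcross = 383.5000 → A = |Σcross|/2 = 191.7500 mm²
Σ(r_i+r_j)·cross = 6711.2500 → first moment M = |Σ|/6 = 1118.5417
R_c = M/A = 1118.5417/191.7500 = 5.8333 mm
θ = 282° = 4.921828 rad
V = θ·R_c·A = 4.921828·5.8333·191.7500 = 5505.270 mm³

Volume = 5505.270 mm³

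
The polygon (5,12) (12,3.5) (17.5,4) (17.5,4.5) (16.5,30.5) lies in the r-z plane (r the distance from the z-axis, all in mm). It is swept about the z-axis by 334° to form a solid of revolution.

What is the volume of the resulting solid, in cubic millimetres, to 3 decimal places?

Profile (r,z), 5 vertices: (5,12) (12,3.5) (17.5,4) (17.5,4.5) (16.5,30.5)
edge 0: (5,12)→(12,3.5)  cross = 5·3.5 − 12·12 = -126.5000; (r_i+r_j)·cross = 17·-126.5000 = -2150.5000
edge 1: (12,3.5)→(17.5,4)  cross = 12·4 − 17.5·3.5 = -13.2500; (r_i+r_j)·cross = 29.5·-13.2500 = -390.8750
edge 2: (17.5,4)→(17.5,4.5)  cross = 17.5·4.5 − 17.5·4 = 8.7500; (r_i+r_j)·cross = 35·8.7500 = 306.2500
edge 3: (17.5,4.5)→(16.5,30.5)  cross = 17.5·30.5 − 16.5·4.5 = 459.5000; (r_i+r_j)·cross = 34·459.5000 = 15623.0000
edge 4: (16.5,30.5)→(5,12)  cross = 16.5·12 − 5·30.5 = 45.5000; (r_i+r_j)·cross = 21.5·45.5000 = 978.2500
Σcross = 374.0000 → A = |Σcross|/2 = 187.0000 mm²
Σ(r_i+r_j)·cross = 14366.1250 → first moment M = |Σ|/6 = 2394.3542
R_c = M/A = 2394.3542/187.0000 = 12.8040 mm
θ = 334° = 5.829400 rad
V = θ·R_c·A = 5.829400·12.8040·187.0000 = 13957.647 mm³

Volume = 13957.647 mm³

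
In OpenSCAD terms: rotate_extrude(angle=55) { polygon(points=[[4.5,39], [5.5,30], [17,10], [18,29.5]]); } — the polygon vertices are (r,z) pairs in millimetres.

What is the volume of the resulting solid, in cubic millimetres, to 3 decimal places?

Profile (r,z), 4 vertices: (4.5,39) (5.5,30) (17,10) (18,29.5)
edge 0: (4.5,39)→(5.5,30)  cross = 4.5·30 − 5.5·39 = -79.5000; (r_i+r_j)·cross = 10·-79.5000 = -795.0000
edge 1: (5.5,30)→(17,10)  cross = 5.5·10 − 17·30 = -455.0000; (r_i+r_j)·cross = 22.5·-455.0000 = -10237.5000
edge 2: (17,10)→(18,29.5)  cross = 17·29.5 − 18·10 = 321.5000; (r_i+r_j)·cross = 35·321.5000 = 11252.5000
edge 3: (18,29.5)→(4.5,39)  cross = 18·39 − 4.5·29.5 = 569.2500; (r_i+r_j)·cross = 22.5·569.2500 = 12808.1250
Σcross = 356.2500 → A = |Σcross|/2 = 178.1250 mm²
Σ(r_i+r_j)·cross = 13028.1250 → first moment M = |Σ|/6 = 2171.3542
R_c = M/A = 2171.3542/178.1250 = 12.1901 mm
θ = 55° = 0.959931 rad
V = θ·R_c·A = 0.959931·12.1901·178.1250 = 2084.350 mm³

Volume = 2084.350 mm³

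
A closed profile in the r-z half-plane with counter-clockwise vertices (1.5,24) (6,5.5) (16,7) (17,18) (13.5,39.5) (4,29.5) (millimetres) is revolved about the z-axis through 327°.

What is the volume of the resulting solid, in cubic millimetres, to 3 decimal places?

Profile (r,z), 6 vertices: (1.5,24) (6,5.5) (16,7) (17,18) (13.5,39.5) (4,29.5)
edge 0: (1.5,24)→(6,5.5)  cross = 1.5·5.5 − 6·24 = -135.7500; (r_i+r_j)·cross = 7.5·-135.7500 = -1018.1250
edge 1: (6,5.5)→(16,7)  cross = 6·7 − 16·5.5 = -46.0000; (r_i+r_j)·cross = 22·-46.0000 = -1012.0000
edge 2: (16,7)→(17,18)  cross = 16·18 − 17·7 = 169.0000; (r_i+r_j)·cross = 33·169.0000 = 5577.0000
edge 3: (17,18)→(13.5,39.5)  cross = 17·39.5 − 13.5·18 = 428.5000; (r_i+r_j)·cross = 30.5·428.5000 = 13069.2500
edge 4: (13.5,39.5)→(4,29.5)  cross = 13.5·29.5 − 4·39.5 = 240.2500; (r_i+r_j)·cross = 17.5·240.2500 = 4204.3750
edge 5: (4,29.5)→(1.5,24)  cross = 4·24 − 1.5·29.5 = 51.7500; (r_i+r_j)·cross = 5.5·51.7500 = 284.6250
Σcross = 707.7500 → A = |Σcross|/2 = 353.8750 mm²
Σ(r_i+r_j)·cross = 21105.1250 → first moment M = |Σ|/6 = 3517.5208
R_c = M/A = 3517.5208/353.8750 = 9.9400 mm
θ = 327° = 5.707227 rad
V = θ·R_c·A = 5.707227·9.9400·353.8750 = 20075.289 mm³

Volume = 20075.289 mm³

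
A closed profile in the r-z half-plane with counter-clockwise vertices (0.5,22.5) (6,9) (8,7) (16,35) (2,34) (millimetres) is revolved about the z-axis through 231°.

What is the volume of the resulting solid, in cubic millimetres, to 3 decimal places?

Volume = 7637.236 mm³

Profile (r,z), 5 vertices: (0.5,22.5) (6,9) (8,7) (16,35) (2,34)
edge 0: (0.5,22.5)→(6,9)  cross = 0.5·9 − 6·22.5 = -130.5000; (r_i+r_j)·cross = 6.5·-130.5000 = -848.2500
edge 1: (6,9)→(8,7)  cross = 6·7 − 8·9 = -30.0000; (r_i+r_j)·cross = 14·-30.0000 = -420.0000
edge 2: (8,7)→(16,35)  cross = 8·35 − 16·7 = 168.0000; (r_i+r_j)·cross = 24·168.0000 = 4032.0000
edge 3: (16,35)→(2,34)  cross = 16·34 − 2·35 = 474.0000; (r_i+r_j)·cross = 18·474.0000 = 8532.0000
edge 4: (2,34)→(0.5,22.5)  cross = 2·22.5 − 0.5·34 = 28.0000; (r_i+r_j)·cross = 2.5·28.0000 = 70.0000
Σcross = 509.5000 → A = |Σcross|/2 = 254.7500 mm²
Σ(r_i+r_j)·cross = 11365.7500 → first moment M = |Σ|/6 = 1894.2917
R_c = M/A = 1894.2917/254.7500 = 7.4359 mm
θ = 231° = 4.031711 rad
V = θ·R_c·A = 4.031711·7.4359·254.7500 = 7637.236 mm³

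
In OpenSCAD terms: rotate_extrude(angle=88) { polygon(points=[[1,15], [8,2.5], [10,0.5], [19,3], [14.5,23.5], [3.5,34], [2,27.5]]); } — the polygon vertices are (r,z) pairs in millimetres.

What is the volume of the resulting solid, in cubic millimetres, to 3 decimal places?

Profile (r,z), 7 vertices: (1,15) (8,2.5) (10,0.5) (19,3) (14.5,23.5) (3.5,34) (2,27.5)
edge 0: (1,15)→(8,2.5)  cross = 1·2.5 − 8·15 = -117.5000; (r_i+r_j)·cross = 9·-117.5000 = -1057.5000
edge 1: (8,2.5)→(10,0.5)  cross = 8·0.5 − 10·2.5 = -21.0000; (r_i+r_j)·cross = 18·-21.0000 = -378.0000
edge 2: (10,0.5)→(19,3)  cross = 10·3 − 19·0.5 = 20.5000; (r_i+r_j)·cross = 29·20.5000 = 594.5000
edge 3: (19,3)→(14.5,23.5)  cross = 19·23.5 − 14.5·3 = 403.0000; (r_i+r_j)·cross = 33.5·403.0000 = 13500.5000
edge 4: (14.5,23.5)→(3.5,34)  cross = 14.5·34 − 3.5·23.5 = 410.7500; (r_i+r_j)·cross = 18·410.7500 = 7393.5000
edge 5: (3.5,34)→(2,27.5)  cross = 3.5·27.5 − 2·34 = 28.2500; (r_i+r_j)·cross = 5.5·28.2500 = 155.3750
edge 6: (2,27.5)→(1,15)  cross = 2·15 − 1·27.5 = 2.5000; (r_i+r_j)·cross = 3·2.5000 = 7.5000
Σcross = 726.5000 → A = |Σcross|/2 = 363.2500 mm²
Σ(r_i+r_j)·cross = 20215.8750 → first moment M = |Σ|/6 = 3369.3125
R_c = M/A = 3369.3125/363.2500 = 9.2755 mm
θ = 88° = 1.535890 rad
V = θ·R_c·A = 1.535890·9.2755·363.2500 = 5174.893 mm³

Volume = 5174.893 mm³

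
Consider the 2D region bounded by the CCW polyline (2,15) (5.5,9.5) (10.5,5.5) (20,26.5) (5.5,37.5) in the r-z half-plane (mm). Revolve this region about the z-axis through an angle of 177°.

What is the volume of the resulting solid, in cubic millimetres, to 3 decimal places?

Profile (r,z), 5 vertices: (2,15) (5.5,9.5) (10.5,5.5) (20,26.5) (5.5,37.5)
edge 0: (2,15)→(5.5,9.5)  cross = 2·9.5 − 5.5·15 = -63.5000; (r_i+r_j)·cross = 7.5·-63.5000 = -476.2500
edge 1: (5.5,9.5)→(10.5,5.5)  cross = 5.5·5.5 − 10.5·9.5 = -69.5000; (r_i+r_j)·cross = 16·-69.5000 = -1112.0000
edge 2: (10.5,5.5)→(20,26.5)  cross = 10.5·26.5 − 20·5.5 = 168.2500; (r_i+r_j)·cross = 30.5·168.2500 = 5131.6250
edge 3: (20,26.5)→(5.5,37.5)  cross = 20·37.5 − 5.5·26.5 = 604.2500; (r_i+r_j)·cross = 25.5·604.2500 = 15408.3750
edge 4: (5.5,37.5)→(2,15)  cross = 5.5·15 − 2·37.5 = 7.5000; (r_i+r_j)·cross = 7.5·7.5000 = 56.2500
Σcross = 647.0000 → A = |Σcross|/2 = 323.5000 mm²
Σ(r_i+r_j)·cross = 19008.0000 → first moment M = |Σ|/6 = 3168.0000
R_c = M/A = 3168.0000/323.5000 = 9.7929 mm
θ = 177° = 3.089233 rad
V = θ·R_c·A = 3.089233·9.7929·323.5000 = 9786.689 mm³

Volume = 9786.689 mm³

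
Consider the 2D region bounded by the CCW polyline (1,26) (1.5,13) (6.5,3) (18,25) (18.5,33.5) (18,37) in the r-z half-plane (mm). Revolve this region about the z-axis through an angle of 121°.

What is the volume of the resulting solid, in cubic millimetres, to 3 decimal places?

Profile (r,z), 6 vertices: (1,26) (1.5,13) (6.5,3) (18,25) (18.5,33.5) (18,37)
edge 0: (1,26)→(1.5,13)  cross = 1·13 − 1.5·26 = -26.0000; (r_i+r_j)·cross = 2.5·-26.0000 = -65.0000
edge 1: (1.5,13)→(6.5,3)  cross = 1.5·3 − 6.5·13 = -80.0000; (r_i+r_j)·cross = 8·-80.0000 = -640.0000
edge 2: (6.5,3)→(18,25)  cross = 6.5·25 − 18·3 = 108.5000; (r_i+r_j)·cross = 24.5·108.5000 = 2658.2500
edge 3: (18,25)→(18.5,33.5)  cross = 18·33.5 − 18.5·25 = 140.5000; (r_i+r_j)·cross = 36.5·140.5000 = 5128.2500
edge 4: (18.5,33.5)→(18,37)  cross = 18.5·37 − 18·33.5 = 81.5000; (r_i+r_j)·cross = 36.5·81.5000 = 2974.7500
edge 5: (18,37)→(1,26)  cross = 18·26 − 1·37 = 431.0000; (r_i+r_j)·cross = 19·431.0000 = 8189.0000
Σcross = 655.5000 → A = |Σcross|/2 = 327.7500 mm²
Σ(r_i+r_j)·cross = 18245.2500 → first moment M = |Σ|/6 = 3040.8750
R_c = M/A = 3040.8750/327.7500 = 9.2780 mm
θ = 121° = 2.111848 rad
V = θ·R_c·A = 2.111848·9.2780·327.7500 = 6421.867 mm³

Volume = 6421.867 mm³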